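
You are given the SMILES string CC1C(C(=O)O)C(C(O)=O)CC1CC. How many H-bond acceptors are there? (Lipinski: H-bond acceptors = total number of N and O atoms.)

4

N atoms: 0; O atoms: 4.
Lipinski HBA = 0 + 4 = 4.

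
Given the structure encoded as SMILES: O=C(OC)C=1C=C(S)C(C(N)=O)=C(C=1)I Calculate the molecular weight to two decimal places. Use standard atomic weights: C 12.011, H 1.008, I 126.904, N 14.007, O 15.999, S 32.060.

First, the molecular formula is C9H8INO3S (counting implicit H from valence).
  C: 9 × 12.011 = 108.099
  H: 8 × 1.008 = 8.064
  I: 1 × 126.904 = 126.904
  N: 1 × 14.007 = 14.007
  O: 3 × 15.999 = 47.997
  S: 1 × 32.060 = 32.060
Sum: 9×12.011 + 8×1.008 + 1×126.904 + 1×14.007 + 3×15.999 + 1×32.060 = 337.131 → 337.13 g/mol.

337.13 g/mol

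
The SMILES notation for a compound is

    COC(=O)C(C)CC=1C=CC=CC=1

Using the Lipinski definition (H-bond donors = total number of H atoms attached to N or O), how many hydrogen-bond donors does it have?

0

Donors: find every N or O and count the H atoms it carries.
  atom 2 (O): bond orders sum to 2 → 0 H
  atom 4 (O): bond orders sum to 2 → 0 H
Lipinski HBD = 0.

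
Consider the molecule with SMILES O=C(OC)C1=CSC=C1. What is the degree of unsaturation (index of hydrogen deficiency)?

4

Molecular formula: C6H6O2S.
DoU = (2C + 2 + N − H − X) / 2, where X is the halogen count and O/S are ignored.
    = (2·6 + 2 + 0 − 6 − 0) / 2 = 8 / 2 = 4.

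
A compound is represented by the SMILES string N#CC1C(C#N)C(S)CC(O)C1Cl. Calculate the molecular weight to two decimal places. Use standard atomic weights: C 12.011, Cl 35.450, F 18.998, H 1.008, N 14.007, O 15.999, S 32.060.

216.68 g/mol

First, the molecular formula is C8H9ClN2OS (counting implicit H from valence).
  C: 8 × 12.011 = 96.088
  Cl: 1 × 35.450 = 35.450
  H: 9 × 1.008 = 9.072
  N: 2 × 14.007 = 28.014
  O: 1 × 15.999 = 15.999
  S: 1 × 32.060 = 32.060
Sum: 8×12.011 + 1×35.450 + 9×1.008 + 2×14.007 + 1×15.999 + 1×32.060 = 216.683 → 216.68 g/mol.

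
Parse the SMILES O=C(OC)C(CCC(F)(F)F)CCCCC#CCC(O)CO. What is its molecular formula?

Walk through each heavy atom and fill implicit hydrogens from standard valence (C 4, N 3, O 2, S 2, halogen 1):
  atom 1: O, bond orders sum to 2 (valence 2) → 0 H
  atom 2: C, bond orders sum to 4 (valence 4) → 0 H
  atom 3: O, bond orders sum to 2 (valence 2) → 0 H
  atom 4: C, bond orders sum to 1 (valence 4) → 3 H
  atom 5: C, bond orders sum to 3 (valence 4) → 1 H
  atom 6: C, bond orders sum to 2 (valence 4) → 2 H
  atom 7: C, bond orders sum to 2 (valence 4) → 2 H
  atom 8: C, bond orders sum to 4 (valence 4) → 0 H
  atom 9: F (halogen, monovalent) → 0 H
  atom 10: F (halogen, monovalent) → 0 H
  atom 11: F (halogen, monovalent) → 0 H
  atom 12: C, bond orders sum to 2 (valence 4) → 2 H
  atom 13: C, bond orders sum to 2 (valence 4) → 2 H
  atom 14: C, bond orders sum to 2 (valence 4) → 2 H
  atom 15: C, bond orders sum to 2 (valence 4) → 2 H
  atom 16: C, bond orders sum to 4 (valence 4) → 0 H
  atom 17: C, bond orders sum to 4 (valence 4) → 0 H
  atom 18: C, bond orders sum to 2 (valence 4) → 2 H
  atom 19: C, bond orders sum to 3 (valence 4) → 1 H
  atom 20: O, bond orders sum to 1 (valence 2) → 1 H
  atom 21: C, bond orders sum to 2 (valence 4) → 2 H
  atom 22: O, bond orders sum to 1 (valence 2) → 1 H
Totals → C:15, H:23, F:3, O:4.
In Hill order: C15H23F3O4.

C15H23F3O4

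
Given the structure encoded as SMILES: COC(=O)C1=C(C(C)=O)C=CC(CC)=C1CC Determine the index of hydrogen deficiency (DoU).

6

Molecular formula: C14H18O3.
DoU = (2C + 2 + N − H − X) / 2, where X is the halogen count and O/S are ignored.
    = (2·14 + 2 + 0 − 18 − 0) / 2 = 12 / 2 = 6.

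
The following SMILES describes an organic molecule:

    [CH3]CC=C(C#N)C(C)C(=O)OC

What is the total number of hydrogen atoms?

13

Walk through each heavy atom and fill implicit hydrogens from standard valence (C 4, N 3, O 2, S 2, halogen 1):
  atom 1: C with explicit H count 3
  atom 2: C, bond orders sum to 2 (valence 4) → 2 H
  atom 3: C, bond orders sum to 3 (valence 4) → 1 H
  atom 4: C, bond orders sum to 4 (valence 4) → 0 H
  atom 5: C, bond orders sum to 4 (valence 4) → 0 H
  atom 6: N, bond orders sum to 3 (valence 3) → 0 H
  atom 7: C, bond orders sum to 3 (valence 4) → 1 H
  atom 8: C, bond orders sum to 1 (valence 4) → 3 H
  atom 9: C, bond orders sum to 4 (valence 4) → 0 H
  atom 10: O, bond orders sum to 2 (valence 2) → 0 H
  atom 11: O, bond orders sum to 2 (valence 2) → 0 H
  atom 12: C, bond orders sum to 1 (valence 4) → 3 H
Total hydrogens: 13.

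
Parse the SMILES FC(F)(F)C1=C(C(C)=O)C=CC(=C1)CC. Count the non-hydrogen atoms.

15

Every atom symbol written in the SMILES (organic subset) is one heavy atom; implicit H are not written.
Heavy atoms by element → C:11, F:3, O:1.
Total: 15.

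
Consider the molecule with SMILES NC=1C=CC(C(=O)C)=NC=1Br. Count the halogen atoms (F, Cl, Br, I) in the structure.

1

Halogen atoms appear at heavy-atom position 11 (1×Br).
Other groups present: 1 ketone, 1 primary amine.
Halogen count: 1.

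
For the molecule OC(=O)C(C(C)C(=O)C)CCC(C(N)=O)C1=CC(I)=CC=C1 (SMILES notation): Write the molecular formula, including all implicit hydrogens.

C16H20INO4

Walk through each heavy atom and fill implicit hydrogens from standard valence (C 4, N 3, O 2, S 2, halogen 1):
  atom 1: O, bond orders sum to 1 (valence 2) → 1 H
  atom 2: C, bond orders sum to 4 (valence 4) → 0 H
  atom 3: O, bond orders sum to 2 (valence 2) → 0 H
  atom 4: C, bond orders sum to 3 (valence 4) → 1 H
  atom 5: C, bond orders sum to 3 (valence 4) → 1 H
  atom 6: C, bond orders sum to 1 (valence 4) → 3 H
  atom 7: C, bond orders sum to 4 (valence 4) → 0 H
  atom 8: O, bond orders sum to 2 (valence 2) → 0 H
  atom 9: C, bond orders sum to 1 (valence 4) → 3 H
  atom 10: C, bond orders sum to 2 (valence 4) → 2 H
  atom 11: C, bond orders sum to 2 (valence 4) → 2 H
  atom 12: C, bond orders sum to 3 (valence 4) → 1 H
  atom 13: C, bond orders sum to 4 (valence 4) → 0 H
  atom 14: N, bond orders sum to 1 (valence 3) → 2 H
  atom 15: O, bond orders sum to 2 (valence 2) → 0 H
  atom 16: C, bond orders sum to 4 (valence 4) → 0 H
  atom 17: C, bond orders sum to 3 (valence 4) → 1 H
  atom 18: C, bond orders sum to 4 (valence 4) → 0 H
  atom 19: I (halogen, monovalent) → 0 H
  atom 20: C, bond orders sum to 3 (valence 4) → 1 H
  atom 21: C, bond orders sum to 3 (valence 4) → 1 H
  atom 22: C, bond orders sum to 3 (valence 4) → 1 H
Totals → C:16, H:20, I:1, N:1, O:4.
In Hill order: C16H20INO4.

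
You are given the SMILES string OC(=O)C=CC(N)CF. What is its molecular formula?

Walk through each heavy atom and fill implicit hydrogens from standard valence (C 4, N 3, O 2, S 2, halogen 1):
  atom 1: O, bond orders sum to 1 (valence 2) → 1 H
  atom 2: C, bond orders sum to 4 (valence 4) → 0 H
  atom 3: O, bond orders sum to 2 (valence 2) → 0 H
  atom 4: C, bond orders sum to 3 (valence 4) → 1 H
  atom 5: C, bond orders sum to 3 (valence 4) → 1 H
  atom 6: C, bond orders sum to 3 (valence 4) → 1 H
  atom 7: N, bond orders sum to 1 (valence 3) → 2 H
  atom 8: C, bond orders sum to 2 (valence 4) → 2 H
  atom 9: F (halogen, monovalent) → 0 H
Totals → C:5, H:8, F:1, N:1, O:2.
In Hill order: C5H8FNO2.

C5H8FNO2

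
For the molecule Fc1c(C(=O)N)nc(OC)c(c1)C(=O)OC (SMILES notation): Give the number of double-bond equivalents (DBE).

6

Molecular formula: C9H9FN2O4.
DoU = (2C + 2 + N − H − X) / 2, where X is the halogen count and O/S are ignored.
    = (2·9 + 2 + 2 − 9 − 1) / 2 = 12 / 2 = 6.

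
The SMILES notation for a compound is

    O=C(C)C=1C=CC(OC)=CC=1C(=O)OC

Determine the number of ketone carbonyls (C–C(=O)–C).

1

The ketone motif appears at heavy-atom position 2 in the SMILES.
Other groups present: 1 ester, 1 ether.
Ketone count: 1.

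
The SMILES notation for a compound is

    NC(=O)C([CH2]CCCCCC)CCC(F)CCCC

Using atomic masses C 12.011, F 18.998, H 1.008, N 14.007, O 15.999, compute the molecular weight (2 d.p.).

273.44 g/mol

First, the molecular formula is C16H32FNO (counting implicit H from valence).
  C: 16 × 12.011 = 192.176
  F: 1 × 18.998 = 18.998
  H: 32 × 1.008 = 32.256
  N: 1 × 14.007 = 14.007
  O: 1 × 15.999 = 15.999
Sum: 16×12.011 + 1×18.998 + 32×1.008 + 1×14.007 + 1×15.999 = 273.436 → 273.44 g/mol.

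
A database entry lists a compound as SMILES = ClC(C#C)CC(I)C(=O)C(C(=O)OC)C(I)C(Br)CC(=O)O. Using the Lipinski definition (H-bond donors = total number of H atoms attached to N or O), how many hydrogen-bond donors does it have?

1

Donors: find every N or O and count the H atoms it carries.
  atom 9 (O): bond orders sum to 2 → 0 H
  atom 12 (O): bond orders sum to 2 → 0 H
  atom 13 (O): bond orders sum to 2 → 0 H
  atom 21 (O): bond orders sum to 2 → 0 H
  atom 22 (O): bond orders sum to 1 → 1 H
Lipinski HBD = 1.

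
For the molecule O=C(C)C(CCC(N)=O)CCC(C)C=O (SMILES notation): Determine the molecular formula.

Walk through each heavy atom and fill implicit hydrogens from standard valence (C 4, N 3, O 2, S 2, halogen 1):
  atom 1: O, bond orders sum to 2 (valence 2) → 0 H
  atom 2: C, bond orders sum to 4 (valence 4) → 0 H
  atom 3: C, bond orders sum to 1 (valence 4) → 3 H
  atom 4: C, bond orders sum to 3 (valence 4) → 1 H
  atom 5: C, bond orders sum to 2 (valence 4) → 2 H
  atom 6: C, bond orders sum to 2 (valence 4) → 2 H
  atom 7: C, bond orders sum to 4 (valence 4) → 0 H
  atom 8: N, bond orders sum to 1 (valence 3) → 2 H
  atom 9: O, bond orders sum to 2 (valence 2) → 0 H
  atom 10: C, bond orders sum to 2 (valence 4) → 2 H
  atom 11: C, bond orders sum to 2 (valence 4) → 2 H
  atom 12: C, bond orders sum to 3 (valence 4) → 1 H
  atom 13: C, bond orders sum to 1 (valence 4) → 3 H
  atom 14: C, bond orders sum to 3 (valence 4) → 1 H
  atom 15: O, bond orders sum to 2 (valence 2) → 0 H
Totals → C:11, H:19, N:1, O:3.

C11H19NO3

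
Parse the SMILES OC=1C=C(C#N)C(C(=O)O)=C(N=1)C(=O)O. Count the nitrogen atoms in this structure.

2

Scan the SMILES for N atoms (remember two-letter symbols like Cl and Br are single atoms).
Nitrogen count: 2.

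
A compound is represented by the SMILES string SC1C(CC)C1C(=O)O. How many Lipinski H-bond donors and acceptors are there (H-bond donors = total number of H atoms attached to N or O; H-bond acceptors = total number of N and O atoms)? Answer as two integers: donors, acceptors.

Donors: find every N or O and count the H atoms it carries.
  atom 8 (O): bond orders sum to 2 → 0 H
  atom 9 (O): bond orders sum to 1 → 1 H
Lipinski HBD = 1.
Acceptors: N atoms = 0, O atoms = 2 → HBA = 2.

1, 2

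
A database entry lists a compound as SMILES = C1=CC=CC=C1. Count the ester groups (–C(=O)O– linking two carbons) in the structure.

Scan the SMILES for the ester motif — none present.

0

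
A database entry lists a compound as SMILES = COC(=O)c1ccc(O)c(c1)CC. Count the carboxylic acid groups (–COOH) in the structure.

Scan the SMILES for the carboxylic acid motif — none present.
Groups that are present: 1 ester, 1 hydroxyl.

0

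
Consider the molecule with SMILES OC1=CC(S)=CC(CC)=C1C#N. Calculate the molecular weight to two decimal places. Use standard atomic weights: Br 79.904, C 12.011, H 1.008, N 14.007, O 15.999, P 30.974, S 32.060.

179.24 g/mol

First, the molecular formula is C9H9NOS (counting implicit H from valence).
  C: 9 × 12.011 = 108.099
  H: 9 × 1.008 = 9.072
  N: 1 × 14.007 = 14.007
  O: 1 × 15.999 = 15.999
  S: 1 × 32.060 = 32.060
Sum: 9×12.011 + 9×1.008 + 1×14.007 + 1×15.999 + 1×32.060 = 179.237 → 179.24 g/mol.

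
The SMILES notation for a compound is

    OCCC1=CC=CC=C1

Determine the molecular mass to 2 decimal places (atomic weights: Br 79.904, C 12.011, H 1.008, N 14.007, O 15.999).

122.17 g/mol

First, the molecular formula is C8H10O (counting implicit H from valence).
  C: 8 × 12.011 = 96.088
  H: 10 × 1.008 = 10.080
  O: 1 × 15.999 = 15.999
Sum: 8×12.011 + 10×1.008 + 1×15.999 = 122.167 → 122.17 g/mol.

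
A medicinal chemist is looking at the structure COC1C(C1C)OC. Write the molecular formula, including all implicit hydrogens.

C6H12O2

Walk through each heavy atom and fill implicit hydrogens from standard valence (C 4, N 3, O 2, S 2, halogen 1):
  atom 1: C, bond orders sum to 1 (valence 4) → 3 H
  atom 2: O, bond orders sum to 2 (valence 2) → 0 H
  atom 3: C, bond orders sum to 3 (valence 4) → 1 H
  atom 4: C, bond orders sum to 3 (valence 4) → 1 H
  atom 5: C, bond orders sum to 3 (valence 4) → 1 H
  atom 6: C, bond orders sum to 1 (valence 4) → 3 H
  atom 7: O, bond orders sum to 2 (valence 2) → 0 H
  atom 8: C, bond orders sum to 1 (valence 4) → 3 H
Totals → C:6, H:12, O:2.
In Hill order: C6H12O2.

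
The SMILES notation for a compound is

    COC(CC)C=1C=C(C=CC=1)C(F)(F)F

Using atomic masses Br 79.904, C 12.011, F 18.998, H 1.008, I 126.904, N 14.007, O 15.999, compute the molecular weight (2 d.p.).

First, the molecular formula is C11H13F3O (counting implicit H from valence).
  C: 11 × 12.011 = 132.121
  F: 3 × 18.998 = 56.994
  H: 13 × 1.008 = 13.104
  O: 1 × 15.999 = 15.999
Sum: 11×12.011 + 3×18.998 + 13×1.008 + 1×15.999 = 218.218 → 218.22 g/mol.

218.22 g/mol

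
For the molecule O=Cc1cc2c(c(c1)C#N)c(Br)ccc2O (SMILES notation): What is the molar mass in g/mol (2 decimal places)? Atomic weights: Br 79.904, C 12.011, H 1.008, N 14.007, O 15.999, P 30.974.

276.09 g/mol

First, the molecular formula is C12H6BrNO2 (counting implicit H from valence).
  Br: 1 × 79.904 = 79.904
  C: 12 × 12.011 = 144.132
  H: 6 × 1.008 = 6.048
  N: 1 × 14.007 = 14.007
  O: 2 × 15.999 = 31.998
Sum: 1×79.904 + 12×12.011 + 6×1.008 + 1×14.007 + 2×15.999 = 276.089 → 276.09 g/mol.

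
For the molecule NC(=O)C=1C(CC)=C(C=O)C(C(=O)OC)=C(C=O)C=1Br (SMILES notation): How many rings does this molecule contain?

1

In SMILES, each pair of matching ring-closure digits denotes one ring-closing bond; the number of such bonds equals the number of independent rings.
Ring-closure bonds here: 1.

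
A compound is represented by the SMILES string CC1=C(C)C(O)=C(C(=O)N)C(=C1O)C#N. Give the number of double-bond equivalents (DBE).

Molecular formula: C10H10N2O3.
DoU = (2C + 2 + N − H − X) / 2, where X is the halogen count and O/S are ignored.
    = (2·10 + 2 + 2 − 10 − 0) / 2 = 14 / 2 = 7.

7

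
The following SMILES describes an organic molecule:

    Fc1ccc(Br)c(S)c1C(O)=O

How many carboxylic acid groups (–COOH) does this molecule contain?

1

The carboxylic acid motif appears at heavy-atom position 10 in the SMILES.
Other groups present: 1 thiol.
Carboxylic acid count: 1.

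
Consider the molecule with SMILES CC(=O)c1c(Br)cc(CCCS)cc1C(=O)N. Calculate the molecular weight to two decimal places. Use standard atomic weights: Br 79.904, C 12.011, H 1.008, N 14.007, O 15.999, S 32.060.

First, the molecular formula is C12H14BrNO2S (counting implicit H from valence).
  Br: 1 × 79.904 = 79.904
  C: 12 × 12.011 = 144.132
  H: 14 × 1.008 = 14.112
  N: 1 × 14.007 = 14.007
  O: 2 × 15.999 = 31.998
  S: 1 × 32.060 = 32.060
Sum: 1×79.904 + 12×12.011 + 14×1.008 + 1×14.007 + 2×15.999 + 1×32.060 = 316.213 → 316.21 g/mol.

316.21 g/mol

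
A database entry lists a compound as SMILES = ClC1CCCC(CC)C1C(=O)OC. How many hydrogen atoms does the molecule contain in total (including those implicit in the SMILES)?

17

Walk through each heavy atom and fill implicit hydrogens from standard valence (C 4, N 3, O 2, S 2, halogen 1):
  atom 1: Cl (halogen, monovalent) → 0 H
  atom 2: C, bond orders sum to 3 (valence 4) → 1 H
  atom 3: C, bond orders sum to 2 (valence 4) → 2 H
  atom 4: C, bond orders sum to 2 (valence 4) → 2 H
  atom 5: C, bond orders sum to 2 (valence 4) → 2 H
  atom 6: C, bond orders sum to 3 (valence 4) → 1 H
  atom 7: C, bond orders sum to 2 (valence 4) → 2 H
  atom 8: C, bond orders sum to 1 (valence 4) → 3 H
  atom 9: C, bond orders sum to 3 (valence 4) → 1 H
  atom 10: C, bond orders sum to 4 (valence 4) → 0 H
  atom 11: O, bond orders sum to 2 (valence 2) → 0 H
  atom 12: O, bond orders sum to 2 (valence 2) → 0 H
  atom 13: C, bond orders sum to 1 (valence 4) → 3 H
Total hydrogens: 17.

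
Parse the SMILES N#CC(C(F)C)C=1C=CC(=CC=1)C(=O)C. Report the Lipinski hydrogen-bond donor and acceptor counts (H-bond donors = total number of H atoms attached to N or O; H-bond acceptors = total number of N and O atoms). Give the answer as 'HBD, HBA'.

0, 2

Donors: find every N or O and count the H atoms it carries.
  atom 1 (N): bond orders sum to 3 → 0 H
  atom 14 (O): bond orders sum to 2 → 0 H
Lipinski HBD = 0.
Acceptors: N atoms = 1, O atoms = 1 → HBA = 2.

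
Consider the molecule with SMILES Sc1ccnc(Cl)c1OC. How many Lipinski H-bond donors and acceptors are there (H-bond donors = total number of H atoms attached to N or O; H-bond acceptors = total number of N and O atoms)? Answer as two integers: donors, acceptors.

0, 2

Donors: find every N or O and count the H atoms it carries.
  atom 5 (N): bond orders sum to 3 → 0 H
  atom 9 (O): bond orders sum to 2 → 0 H
Lipinski HBD = 0.
Acceptors: N atoms = 1, O atoms = 1 → HBA = 2.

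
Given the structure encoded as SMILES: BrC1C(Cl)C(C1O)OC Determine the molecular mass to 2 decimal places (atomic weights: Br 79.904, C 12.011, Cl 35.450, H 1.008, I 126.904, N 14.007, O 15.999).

215.47 g/mol

First, the molecular formula is C5H8BrClO2 (counting implicit H from valence).
  Br: 1 × 79.904 = 79.904
  C: 5 × 12.011 = 60.055
  Cl: 1 × 35.450 = 35.450
  H: 8 × 1.008 = 8.064
  O: 2 × 15.999 = 31.998
Sum: 1×79.904 + 5×12.011 + 1×35.450 + 8×1.008 + 2×15.999 = 215.471 → 215.47 g/mol.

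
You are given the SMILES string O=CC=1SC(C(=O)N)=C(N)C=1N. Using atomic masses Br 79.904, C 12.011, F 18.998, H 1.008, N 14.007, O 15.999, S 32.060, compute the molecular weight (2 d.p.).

185.20 g/mol

First, the molecular formula is C6H7N3O2S (counting implicit H from valence).
  C: 6 × 12.011 = 72.066
  H: 7 × 1.008 = 7.056
  N: 3 × 14.007 = 42.021
  O: 2 × 15.999 = 31.998
  S: 1 × 32.060 = 32.060
Sum: 6×12.011 + 7×1.008 + 3×14.007 + 2×15.999 + 1×32.060 = 185.201 → 185.20 g/mol.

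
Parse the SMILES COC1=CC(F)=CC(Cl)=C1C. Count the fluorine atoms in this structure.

Scan the SMILES for F atoms (remember two-letter symbols like Cl and Br are single atoms).
Fluorine count: 1.

1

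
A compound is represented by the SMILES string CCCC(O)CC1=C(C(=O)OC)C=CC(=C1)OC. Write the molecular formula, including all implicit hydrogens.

Walk through each heavy atom and fill implicit hydrogens from standard valence (C 4, N 3, O 2, S 2, halogen 1):
  atom 1: C, bond orders sum to 1 (valence 4) → 3 H
  atom 2: C, bond orders sum to 2 (valence 4) → 2 H
  atom 3: C, bond orders sum to 2 (valence 4) → 2 H
  atom 4: C, bond orders sum to 3 (valence 4) → 1 H
  atom 5: O, bond orders sum to 1 (valence 2) → 1 H
  atom 6: C, bond orders sum to 2 (valence 4) → 2 H
  atom 7: C, bond orders sum to 4 (valence 4) → 0 H
  atom 8: C, bond orders sum to 4 (valence 4) → 0 H
  atom 9: C, bond orders sum to 4 (valence 4) → 0 H
  atom 10: O, bond orders sum to 2 (valence 2) → 0 H
  atom 11: O, bond orders sum to 2 (valence 2) → 0 H
  atom 12: C, bond orders sum to 1 (valence 4) → 3 H
  atom 13: C, bond orders sum to 3 (valence 4) → 1 H
  atom 14: C, bond orders sum to 3 (valence 4) → 1 H
  atom 15: C, bond orders sum to 4 (valence 4) → 0 H
  atom 16: C, bond orders sum to 3 (valence 4) → 1 H
  atom 17: O, bond orders sum to 2 (valence 2) → 0 H
  atom 18: C, bond orders sum to 1 (valence 4) → 3 H
Totals → C:14, H:20, O:4.

C14H20O4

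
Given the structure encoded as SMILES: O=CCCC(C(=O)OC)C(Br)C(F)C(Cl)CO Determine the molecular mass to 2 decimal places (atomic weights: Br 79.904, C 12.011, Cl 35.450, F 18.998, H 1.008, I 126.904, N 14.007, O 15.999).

333.58 g/mol

First, the molecular formula is C10H15BrClFO4 (counting implicit H from valence).
  Br: 1 × 79.904 = 79.904
  C: 10 × 12.011 = 120.110
  Cl: 1 × 35.450 = 35.450
  F: 1 × 18.998 = 18.998
  H: 15 × 1.008 = 15.120
  O: 4 × 15.999 = 63.996
Sum: 1×79.904 + 10×12.011 + 1×35.450 + 1×18.998 + 15×1.008 + 4×15.999 = 333.578 → 333.58 g/mol.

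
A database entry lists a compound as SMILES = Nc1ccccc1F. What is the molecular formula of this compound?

Walk through each heavy atom and fill implicit hydrogens from standard valence (C 4, N 3, O 2, S 2, halogen 1); for lowercase aromatic atoms, an aromatic c carries 1 H when it has two neighbours and 0 H with three, and aromatic n carries 0 H:
  atom 1: N, bond orders sum to 1 (valence 3) → 2 H
  atom 2: aromatic c, 3 neighbours → 0 H
  atom 3: aromatic c, 2 neighbours → 1 H
  atom 4: aromatic c, 2 neighbours → 1 H
  atom 5: aromatic c, 2 neighbours → 1 H
  atom 6: aromatic c, 2 neighbours → 1 H
  atom 7: aromatic c, 3 neighbours → 0 H
  atom 8: F (halogen, monovalent) → 0 H
Totals → C:6, H:6, F:1, N:1.

C6H6FN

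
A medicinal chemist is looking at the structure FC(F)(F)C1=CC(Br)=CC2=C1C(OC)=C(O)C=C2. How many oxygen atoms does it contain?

Scan the SMILES for O atoms (remember two-letter symbols like Cl and Br are single atoms).
Oxygen count: 2.

2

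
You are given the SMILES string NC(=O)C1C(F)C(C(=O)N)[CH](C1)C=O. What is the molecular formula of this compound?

C8H11FN2O3

Walk through each heavy atom and fill implicit hydrogens from standard valence (C 4, N 3, O 2, S 2, halogen 1):
  atom 1: N, bond orders sum to 1 (valence 3) → 2 H
  atom 2: C, bond orders sum to 4 (valence 4) → 0 H
  atom 3: O, bond orders sum to 2 (valence 2) → 0 H
  atom 4: C, bond orders sum to 3 (valence 4) → 1 H
  atom 5: C, bond orders sum to 3 (valence 4) → 1 H
  atom 6: F (halogen, monovalent) → 0 H
  atom 7: C, bond orders sum to 3 (valence 4) → 1 H
  atom 8: C, bond orders sum to 4 (valence 4) → 0 H
  atom 9: O, bond orders sum to 2 (valence 2) → 0 H
  atom 10: N, bond orders sum to 1 (valence 3) → 2 H
  atom 11: C with explicit H count 1
  atom 12: C, bond orders sum to 2 (valence 4) → 2 H
  atom 13: C, bond orders sum to 3 (valence 4) → 1 H
  atom 14: O, bond orders sum to 2 (valence 2) → 0 H
Totals → C:8, H:11, F:1, N:2, O:3.
In Hill order: C8H11FN2O3.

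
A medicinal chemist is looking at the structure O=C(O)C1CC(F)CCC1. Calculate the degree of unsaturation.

2

Molecular formula: C7H11FO2.
DoU = (2C + 2 + N − H − X) / 2, where X is the halogen count and O/S are ignored.
    = (2·7 + 2 + 0 − 11 − 1) / 2 = 4 / 2 = 2.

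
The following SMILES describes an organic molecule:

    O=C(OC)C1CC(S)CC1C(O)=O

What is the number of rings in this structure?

In SMILES, each pair of matching ring-closure digits denotes one ring-closing bond; the number of such bonds equals the number of independent rings.
Ring-closure bonds here: 1.

1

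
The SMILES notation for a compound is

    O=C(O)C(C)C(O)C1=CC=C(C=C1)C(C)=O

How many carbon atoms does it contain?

12

Count every carbon token in the SMILES (each C, including those in ring-closure positions and inside branches).
Carbon count: 12.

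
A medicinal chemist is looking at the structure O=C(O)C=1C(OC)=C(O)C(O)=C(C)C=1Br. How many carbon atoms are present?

Count every carbon token in the SMILES (each C, including those in ring-closure positions and inside branches).
Carbon count: 9.

9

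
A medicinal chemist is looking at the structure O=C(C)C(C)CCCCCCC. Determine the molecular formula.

C11H22O

Walk through each heavy atom and fill implicit hydrogens from standard valence (C 4, N 3, O 2, S 2, halogen 1):
  atom 1: O, bond orders sum to 2 (valence 2) → 0 H
  atom 2: C, bond orders sum to 4 (valence 4) → 0 H
  atom 3: C, bond orders sum to 1 (valence 4) → 3 H
  atom 4: C, bond orders sum to 3 (valence 4) → 1 H
  atom 5: C, bond orders sum to 1 (valence 4) → 3 H
  atom 6: C, bond orders sum to 2 (valence 4) → 2 H
  atom 7: C, bond orders sum to 2 (valence 4) → 2 H
  atom 8: C, bond orders sum to 2 (valence 4) → 2 H
  atom 9: C, bond orders sum to 2 (valence 4) → 2 H
  atom 10: C, bond orders sum to 2 (valence 4) → 2 H
  atom 11: C, bond orders sum to 2 (valence 4) → 2 H
  atom 12: C, bond orders sum to 1 (valence 4) → 3 H
Totals → C:11, H:22, O:1.
In Hill order: C11H22O.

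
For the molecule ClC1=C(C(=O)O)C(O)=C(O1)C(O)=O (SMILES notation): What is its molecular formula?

Walk through each heavy atom and fill implicit hydrogens from standard valence (C 4, N 3, O 2, S 2, halogen 1):
  atom 1: Cl (halogen, monovalent) → 0 H
  atom 2: C, bond orders sum to 4 (valence 4) → 0 H
  atom 3: C, bond orders sum to 4 (valence 4) → 0 H
  atom 4: C, bond orders sum to 4 (valence 4) → 0 H
  atom 5: O, bond orders sum to 2 (valence 2) → 0 H
  atom 6: O, bond orders sum to 1 (valence 2) → 1 H
  atom 7: C, bond orders sum to 4 (valence 4) → 0 H
  atom 8: O, bond orders sum to 1 (valence 2) → 1 H
  atom 9: C, bond orders sum to 4 (valence 4) → 0 H
  atom 10: O, bond orders sum to 2 (valence 2) → 0 H
  atom 11: C, bond orders sum to 4 (valence 4) → 0 H
  atom 12: O, bond orders sum to 1 (valence 2) → 1 H
  atom 13: O, bond orders sum to 2 (valence 2) → 0 H
Totals → C:6, H:3, Cl:1, O:6.

C6H3ClO6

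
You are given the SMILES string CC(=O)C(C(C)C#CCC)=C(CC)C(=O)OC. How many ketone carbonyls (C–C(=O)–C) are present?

1

The ketone motif appears at heavy-atom position 2 in the SMILES.
Other groups present: 1 alkene, 1 alkyne, 1 ester.
Ketone count: 1.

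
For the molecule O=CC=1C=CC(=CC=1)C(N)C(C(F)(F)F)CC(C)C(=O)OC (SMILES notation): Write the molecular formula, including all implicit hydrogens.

C15H18F3NO3

Walk through each heavy atom and fill implicit hydrogens from standard valence (C 4, N 3, O 2, S 2, halogen 1):
  atom 1: O, bond orders sum to 2 (valence 2) → 0 H
  atom 2: C, bond orders sum to 3 (valence 4) → 1 H
  atom 3: C, bond orders sum to 4 (valence 4) → 0 H
  atom 4: C, bond orders sum to 3 (valence 4) → 1 H
  atom 5: C, bond orders sum to 3 (valence 4) → 1 H
  atom 6: C, bond orders sum to 4 (valence 4) → 0 H
  atom 7: C, bond orders sum to 3 (valence 4) → 1 H
  atom 8: C, bond orders sum to 3 (valence 4) → 1 H
  atom 9: C, bond orders sum to 3 (valence 4) → 1 H
  atom 10: N, bond orders sum to 1 (valence 3) → 2 H
  atom 11: C, bond orders sum to 3 (valence 4) → 1 H
  atom 12: C, bond orders sum to 4 (valence 4) → 0 H
  atom 13: F (halogen, monovalent) → 0 H
  atom 14: F (halogen, monovalent) → 0 H
  atom 15: F (halogen, monovalent) → 0 H
  atom 16: C, bond orders sum to 2 (valence 4) → 2 H
  atom 17: C, bond orders sum to 3 (valence 4) → 1 H
  atom 18: C, bond orders sum to 1 (valence 4) → 3 H
  atom 19: C, bond orders sum to 4 (valence 4) → 0 H
  atom 20: O, bond orders sum to 2 (valence 2) → 0 H
  atom 21: O, bond orders sum to 2 (valence 2) → 0 H
  atom 22: C, bond orders sum to 1 (valence 4) → 3 H
Totals → C:15, H:18, F:3, N:1, O:3.
In Hill order: C15H18F3NO3.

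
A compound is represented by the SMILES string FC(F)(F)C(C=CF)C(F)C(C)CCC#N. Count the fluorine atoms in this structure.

5

Scan the SMILES for F atoms (remember two-letter symbols like Cl and Br are single atoms).
Fluorine count: 5.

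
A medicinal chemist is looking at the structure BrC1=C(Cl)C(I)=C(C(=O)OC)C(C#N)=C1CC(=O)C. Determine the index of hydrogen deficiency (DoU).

Molecular formula: C12H8BrClINO3.
DoU = (2C + 2 + N − H − X) / 2, where X is the halogen count and O/S are ignored.
    = (2·12 + 2 + 1 − 8 − 3) / 2 = 16 / 2 = 8.

8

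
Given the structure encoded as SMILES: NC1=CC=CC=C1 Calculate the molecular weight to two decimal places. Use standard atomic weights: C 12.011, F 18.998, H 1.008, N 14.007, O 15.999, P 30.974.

First, the molecular formula is C6H7N (counting implicit H from valence).
  C: 6 × 12.011 = 72.066
  H: 7 × 1.008 = 7.056
  N: 1 × 14.007 = 14.007
Sum: 6×12.011 + 7×1.008 + 1×14.007 = 93.129 → 93.13 g/mol.

93.13 g/mol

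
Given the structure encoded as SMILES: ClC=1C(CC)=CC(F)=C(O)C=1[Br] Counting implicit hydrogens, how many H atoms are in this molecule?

Walk through each heavy atom and fill implicit hydrogens from standard valence (C 4, N 3, O 2, S 2, halogen 1):
  atom 1: Cl (halogen, monovalent) → 0 H
  atom 2: C, bond orders sum to 4 (valence 4) → 0 H
  atom 3: C, bond orders sum to 4 (valence 4) → 0 H
  atom 4: C, bond orders sum to 2 (valence 4) → 2 H
  atom 5: C, bond orders sum to 1 (valence 4) → 3 H
  atom 6: C, bond orders sum to 3 (valence 4) → 1 H
  atom 7: C, bond orders sum to 4 (valence 4) → 0 H
  atom 8: F (halogen, monovalent) → 0 H
  atom 9: C, bond orders sum to 4 (valence 4) → 0 H
  atom 10: O, bond orders sum to 1 (valence 2) → 1 H
  atom 11: C, bond orders sum to 4 (valence 4) → 0 H
  atom 12: Br with explicit H count 0
Total hydrogens: 7.

7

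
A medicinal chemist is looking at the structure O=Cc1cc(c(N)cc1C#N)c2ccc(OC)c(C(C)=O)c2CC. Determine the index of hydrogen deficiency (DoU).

12

Molecular formula: C19H18N2O3.
DoU = (2C + 2 + N − H − X) / 2, where X is the halogen count and O/S are ignored.
    = (2·19 + 2 + 2 − 18 − 0) / 2 = 24 / 2 = 12.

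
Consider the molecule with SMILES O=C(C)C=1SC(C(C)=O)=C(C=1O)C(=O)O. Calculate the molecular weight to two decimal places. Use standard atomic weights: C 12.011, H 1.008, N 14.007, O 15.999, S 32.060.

228.22 g/mol

First, the molecular formula is C9H8O5S (counting implicit H from valence).
  C: 9 × 12.011 = 108.099
  H: 8 × 1.008 = 8.064
  O: 5 × 15.999 = 79.995
  S: 1 × 32.060 = 32.060
Sum: 9×12.011 + 8×1.008 + 5×15.999 + 1×32.060 = 228.218 → 228.22 g/mol.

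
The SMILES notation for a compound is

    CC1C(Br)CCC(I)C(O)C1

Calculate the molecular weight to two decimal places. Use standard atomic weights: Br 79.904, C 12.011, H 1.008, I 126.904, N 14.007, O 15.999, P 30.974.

First, the molecular formula is C8H14BrIO (counting implicit H from valence).
  Br: 1 × 79.904 = 79.904
  C: 8 × 12.011 = 96.088
  H: 14 × 1.008 = 14.112
  I: 1 × 126.904 = 126.904
  O: 1 × 15.999 = 15.999
Sum: 1×79.904 + 8×12.011 + 14×1.008 + 1×126.904 + 1×15.999 = 333.007 → 333.01 g/mol.

333.01 g/mol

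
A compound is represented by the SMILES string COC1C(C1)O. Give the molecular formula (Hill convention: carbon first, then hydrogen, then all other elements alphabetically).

C4H8O2

Walk through each heavy atom and fill implicit hydrogens from standard valence (C 4, N 3, O 2, S 2, halogen 1):
  atom 1: C, bond orders sum to 1 (valence 4) → 3 H
  atom 2: O, bond orders sum to 2 (valence 2) → 0 H
  atom 3: C, bond orders sum to 3 (valence 4) → 1 H
  atom 4: C, bond orders sum to 3 (valence 4) → 1 H
  atom 5: C, bond orders sum to 2 (valence 4) → 2 H
  atom 6: O, bond orders sum to 1 (valence 2) → 1 H
Totals → C:4, H:8, O:2.
In Hill order: C4H8O2.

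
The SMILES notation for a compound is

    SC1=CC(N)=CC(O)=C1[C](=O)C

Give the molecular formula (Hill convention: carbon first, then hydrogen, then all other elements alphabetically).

Walk through each heavy atom and fill implicit hydrogens from standard valence (C 4, N 3, O 2, S 2, halogen 1):
  atom 1: S, bond orders sum to 1 (valence 2) → 1 H
  atom 2: C, bond orders sum to 4 (valence 4) → 0 H
  atom 3: C, bond orders sum to 3 (valence 4) → 1 H
  atom 4: C, bond orders sum to 4 (valence 4) → 0 H
  atom 5: N, bond orders sum to 1 (valence 3) → 2 H
  atom 6: C, bond orders sum to 3 (valence 4) → 1 H
  atom 7: C, bond orders sum to 4 (valence 4) → 0 H
  atom 8: O, bond orders sum to 1 (valence 2) → 1 H
  atom 9: C, bond orders sum to 4 (valence 4) → 0 H
  atom 10: C with explicit H count 0
  atom 11: O, bond orders sum to 2 (valence 2) → 0 H
  atom 12: C, bond orders sum to 1 (valence 4) → 3 H
Totals → C:8, H:9, N:1, O:2, S:1.
In Hill order: C8H9NO2S.

C8H9NO2S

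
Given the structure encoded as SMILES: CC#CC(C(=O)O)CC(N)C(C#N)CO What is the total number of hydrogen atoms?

Walk through each heavy atom and fill implicit hydrogens from standard valence (C 4, N 3, O 2, S 2, halogen 1):
  atom 1: C, bond orders sum to 1 (valence 4) → 3 H
  atom 2: C, bond orders sum to 4 (valence 4) → 0 H
  atom 3: C, bond orders sum to 4 (valence 4) → 0 H
  atom 4: C, bond orders sum to 3 (valence 4) → 1 H
  atom 5: C, bond orders sum to 4 (valence 4) → 0 H
  atom 6: O, bond orders sum to 2 (valence 2) → 0 H
  atom 7: O, bond orders sum to 1 (valence 2) → 1 H
  atom 8: C, bond orders sum to 2 (valence 4) → 2 H
  atom 9: C, bond orders sum to 3 (valence 4) → 1 H
  atom 10: N, bond orders sum to 1 (valence 3) → 2 H
  atom 11: C, bond orders sum to 3 (valence 4) → 1 H
  atom 12: C, bond orders sum to 4 (valence 4) → 0 H
  atom 13: N, bond orders sum to 3 (valence 3) → 0 H
  atom 14: C, bond orders sum to 2 (valence 4) → 2 H
  atom 15: O, bond orders sum to 1 (valence 2) → 1 H
Total hydrogens: 14.

14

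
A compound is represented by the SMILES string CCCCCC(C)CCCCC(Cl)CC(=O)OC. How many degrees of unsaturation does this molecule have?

Degree of unsaturation = (number of rings) + (number of π bonds).
Ring closures in the SMILES: 0.
π bonds: 1 double bond (each 1 DoU) → 1 DoU from unsaturation.
Total DoU = 0 + 1 = 1.

1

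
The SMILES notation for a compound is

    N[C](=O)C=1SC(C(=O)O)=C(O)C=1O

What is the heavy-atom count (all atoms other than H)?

Every atom symbol written in the SMILES (organic subset) is one heavy atom; implicit H are not written.
Heavy atoms by element → C:6, N:1, O:5, S:1.
Total: 13.

13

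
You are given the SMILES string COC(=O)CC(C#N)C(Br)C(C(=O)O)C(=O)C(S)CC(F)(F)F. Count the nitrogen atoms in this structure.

Scan the SMILES for N atoms (remember two-letter symbols like Cl and Br are single atoms).
Nitrogen count: 1.

1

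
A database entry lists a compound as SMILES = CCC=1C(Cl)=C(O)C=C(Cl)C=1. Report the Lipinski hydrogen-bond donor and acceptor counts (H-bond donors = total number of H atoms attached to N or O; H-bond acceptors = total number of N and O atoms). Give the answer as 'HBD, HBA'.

1, 1

Donors: find every N or O and count the H atoms it carries.
  atom 7 (O): bond orders sum to 1 → 1 H
Lipinski HBD = 1.
Acceptors: N atoms = 0, O atoms = 1 → HBA = 1.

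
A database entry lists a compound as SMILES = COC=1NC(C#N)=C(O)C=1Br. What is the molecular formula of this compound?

Walk through each heavy atom and fill implicit hydrogens from standard valence (C 4, N 3, O 2, S 2, halogen 1):
  atom 1: C, bond orders sum to 1 (valence 4) → 3 H
  atom 2: O, bond orders sum to 2 (valence 2) → 0 H
  atom 3: C, bond orders sum to 4 (valence 4) → 0 H
  atom 4: N, bond orders sum to 2 (valence 3) → 1 H
  atom 5: C, bond orders sum to 4 (valence 4) → 0 H
  atom 6: C, bond orders sum to 4 (valence 4) → 0 H
  atom 7: N, bond orders sum to 3 (valence 3) → 0 H
  atom 8: C, bond orders sum to 4 (valence 4) → 0 H
  atom 9: O, bond orders sum to 1 (valence 2) → 1 H
  atom 10: C, bond orders sum to 4 (valence 4) → 0 H
  atom 11: Br (halogen, monovalent) → 0 H
Totals → C:6, H:5, Br:1, N:2, O:2.

C6H5BrN2O2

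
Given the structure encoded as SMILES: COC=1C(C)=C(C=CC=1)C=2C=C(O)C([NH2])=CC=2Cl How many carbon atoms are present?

14

Count every carbon token in the SMILES (each C, including those in ring-closure positions and inside branches).
Carbon count: 14.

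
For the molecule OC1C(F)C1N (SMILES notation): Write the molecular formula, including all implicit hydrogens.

Walk through each heavy atom and fill implicit hydrogens from standard valence (C 4, N 3, O 2, S 2, halogen 1):
  atom 1: O, bond orders sum to 1 (valence 2) → 1 H
  atom 2: C, bond orders sum to 3 (valence 4) → 1 H
  atom 3: C, bond orders sum to 3 (valence 4) → 1 H
  atom 4: F (halogen, monovalent) → 0 H
  atom 5: C, bond orders sum to 3 (valence 4) → 1 H
  atom 6: N, bond orders sum to 1 (valence 3) → 2 H
Totals → C:3, H:6, F:1, N:1, O:1.

C3H6FNO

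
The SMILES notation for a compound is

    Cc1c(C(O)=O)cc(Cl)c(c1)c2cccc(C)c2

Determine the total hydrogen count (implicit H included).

13

Walk through each heavy atom and fill implicit hydrogens from standard valence (C 4, N 3, O 2, S 2, halogen 1); for lowercase aromatic atoms, an aromatic c carries 1 H when it has two neighbours and 0 H with three, and aromatic n carries 0 H:
  atom 1: C, bond orders sum to 1 (valence 4) → 3 H
  atom 2: aromatic c, 3 neighbours → 0 H
  atom 3: aromatic c, 3 neighbours → 0 H
  atom 4: C, bond orders sum to 4 (valence 4) → 0 H
  atom 5: O, bond orders sum to 1 (valence 2) → 1 H
  atom 6: O, bond orders sum to 2 (valence 2) → 0 H
  atom 7: aromatic c, 2 neighbours → 1 H
  atom 8: aromatic c, 3 neighbours → 0 H
  atom 9: Cl (halogen, monovalent) → 0 H
  atom 10: aromatic c, 3 neighbours → 0 H
  atom 11: aromatic c, 2 neighbours → 1 H
  atom 12: aromatic c, 3 neighbours → 0 H
  atom 13: aromatic c, 2 neighbours → 1 H
  atom 14: aromatic c, 2 neighbours → 1 H
  atom 15: aromatic c, 2 neighbours → 1 H
  atom 16: aromatic c, 3 neighbours → 0 H
  atom 17: C, bond orders sum to 1 (valence 4) → 3 H
  atom 18: aromatic c, 2 neighbours → 1 H
Total hydrogens: 13.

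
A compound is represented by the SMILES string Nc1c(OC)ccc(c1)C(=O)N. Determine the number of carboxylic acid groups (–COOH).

0

Scan the SMILES for the carboxylic acid motif — none present.
Groups that are present: 1 amide, 1 ether, 1 primary amine.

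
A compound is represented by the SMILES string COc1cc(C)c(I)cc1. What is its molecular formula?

Walk through each heavy atom and fill implicit hydrogens from standard valence (C 4, N 3, O 2, S 2, halogen 1); for lowercase aromatic atoms, an aromatic c carries 1 H when it has two neighbours and 0 H with three, and aromatic n carries 0 H:
  atom 1: C, bond orders sum to 1 (valence 4) → 3 H
  atom 2: O, bond orders sum to 2 (valence 2) → 0 H
  atom 3: aromatic c, 3 neighbours → 0 H
  atom 4: aromatic c, 2 neighbours → 1 H
  atom 5: aromatic c, 3 neighbours → 0 H
  atom 6: C, bond orders sum to 1 (valence 4) → 3 H
  atom 7: aromatic c, 3 neighbours → 0 H
  atom 8: I (halogen, monovalent) → 0 H
  atom 9: aromatic c, 2 neighbours → 1 H
  atom 10: aromatic c, 2 neighbours → 1 H
Totals → C:8, H:9, I:1, O:1.
In Hill order: C8H9IO.

C8H9IO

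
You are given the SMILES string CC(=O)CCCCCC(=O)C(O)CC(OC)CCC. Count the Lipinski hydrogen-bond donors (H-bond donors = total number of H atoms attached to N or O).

1

Donors: find every N or O and count the H atoms it carries.
  atom 3 (O): bond orders sum to 2 → 0 H
  atom 10 (O): bond orders sum to 2 → 0 H
  atom 12 (O): bond orders sum to 1 → 1 H
  atom 15 (O): bond orders sum to 2 → 0 H
Lipinski HBD = 1.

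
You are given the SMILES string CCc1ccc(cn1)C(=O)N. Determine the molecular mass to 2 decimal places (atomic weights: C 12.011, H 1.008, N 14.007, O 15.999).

150.18 g/mol

First, the molecular formula is C8H10N2O (counting implicit H from valence).
  C: 8 × 12.011 = 96.088
  H: 10 × 1.008 = 10.080
  N: 2 × 14.007 = 28.014
  O: 1 × 15.999 = 15.999
Sum: 8×12.011 + 10×1.008 + 2×14.007 + 1×15.999 = 150.181 → 150.18 g/mol.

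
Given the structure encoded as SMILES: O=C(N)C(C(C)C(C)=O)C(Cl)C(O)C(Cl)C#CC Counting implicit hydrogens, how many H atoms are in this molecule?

Walk through each heavy atom and fill implicit hydrogens from standard valence (C 4, N 3, O 2, S 2, halogen 1):
  atom 1: O, bond orders sum to 2 (valence 2) → 0 H
  atom 2: C, bond orders sum to 4 (valence 4) → 0 H
  atom 3: N, bond orders sum to 1 (valence 3) → 2 H
  atom 4: C, bond orders sum to 3 (valence 4) → 1 H
  atom 5: C, bond orders sum to 3 (valence 4) → 1 H
  atom 6: C, bond orders sum to 1 (valence 4) → 3 H
  atom 7: C, bond orders sum to 4 (valence 4) → 0 H
  atom 8: C, bond orders sum to 1 (valence 4) → 3 H
  atom 9: O, bond orders sum to 2 (valence 2) → 0 H
  atom 10: C, bond orders sum to 3 (valence 4) → 1 H
  atom 11: Cl (halogen, monovalent) → 0 H
  atom 12: C, bond orders sum to 3 (valence 4) → 1 H
  atom 13: O, bond orders sum to 1 (valence 2) → 1 H
  atom 14: C, bond orders sum to 3 (valence 4) → 1 H
  atom 15: Cl (halogen, monovalent) → 0 H
  atom 16: C, bond orders sum to 4 (valence 4) → 0 H
  atom 17: C, bond orders sum to 4 (valence 4) → 0 H
  atom 18: C, bond orders sum to 1 (valence 4) → 3 H
Total hydrogens: 17.

17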